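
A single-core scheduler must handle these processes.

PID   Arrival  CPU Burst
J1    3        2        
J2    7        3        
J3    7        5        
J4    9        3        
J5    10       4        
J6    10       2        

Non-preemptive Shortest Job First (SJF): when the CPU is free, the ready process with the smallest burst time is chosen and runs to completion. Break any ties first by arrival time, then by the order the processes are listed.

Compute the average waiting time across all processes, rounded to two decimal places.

3.33

Gantt: | idle 0-3 | J1 3-5 | idle 5-7 | J2 7-10 | J6 10-12 | J4 12-15 | J5 15-19 | J3 19-24 |
Completion: J1=5  J2=10  J3=24  J4=15  J5=19  J6=12
Waiting times: J1=0, J2=0, J3=12, J4=3, J5=5, J6=0
Average waiting = (0+0+12+3+5+0) / 6 = 20/6 = 3.33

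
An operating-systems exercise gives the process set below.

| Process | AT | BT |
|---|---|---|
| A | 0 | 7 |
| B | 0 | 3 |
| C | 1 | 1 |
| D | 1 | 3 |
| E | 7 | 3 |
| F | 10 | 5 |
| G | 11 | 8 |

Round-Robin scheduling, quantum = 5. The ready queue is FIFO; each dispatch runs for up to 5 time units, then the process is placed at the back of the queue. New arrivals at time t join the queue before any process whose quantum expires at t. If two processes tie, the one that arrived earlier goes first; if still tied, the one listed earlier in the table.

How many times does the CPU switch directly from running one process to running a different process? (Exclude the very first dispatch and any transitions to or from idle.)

Schedule: | A 0-5 | B 5-8 | C 8-9 | D 9-12 | A 12-14 | E 14-17 | F 17-22 | G 22-30 |
Completion: A=14  B=8  C=9  D=12  E=17  F=22  G=30
Turnaround (C−A): A=14  B=8  C=8  D=11  E=10  F=12  G=19

7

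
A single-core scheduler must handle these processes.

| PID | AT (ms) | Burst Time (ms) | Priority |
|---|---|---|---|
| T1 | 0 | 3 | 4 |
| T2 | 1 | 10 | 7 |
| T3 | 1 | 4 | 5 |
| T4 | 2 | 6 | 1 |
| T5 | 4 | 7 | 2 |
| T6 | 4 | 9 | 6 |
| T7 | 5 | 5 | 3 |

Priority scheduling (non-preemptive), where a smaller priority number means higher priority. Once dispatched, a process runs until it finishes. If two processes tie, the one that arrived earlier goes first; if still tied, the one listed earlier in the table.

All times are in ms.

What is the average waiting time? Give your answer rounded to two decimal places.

Timeline: | T1 0-3 | T4 3-9 | T5 9-16 | T7 16-21 | T3 21-25 | T6 25-34 | T2 34-44 |
Completion: T1=3  T2=44  T3=25  T4=9  T5=16  T6=34  T7=21
Turnaround (C−A): T1=3  T2=43  T3=24  T4=7  T5=12  T6=30  T7=16
Waiting times: T1=0, T2=33, T3=20, T4=1, T5=5, T6=21, T7=11
Average waiting = (0+33+20+1+5+21+11) / 7 = 91/7 = 13.00

13.00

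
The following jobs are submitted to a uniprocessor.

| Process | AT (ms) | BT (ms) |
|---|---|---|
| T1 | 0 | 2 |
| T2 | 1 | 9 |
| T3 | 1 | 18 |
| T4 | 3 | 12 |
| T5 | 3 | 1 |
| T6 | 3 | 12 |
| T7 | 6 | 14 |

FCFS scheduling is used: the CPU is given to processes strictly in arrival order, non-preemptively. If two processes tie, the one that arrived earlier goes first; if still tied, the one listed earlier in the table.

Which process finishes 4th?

Gantt: | T1 0-2 | T2 2-11 | T3 11-29 | T4 29-41 | T5 41-42 | T6 42-54 | T7 54-68 |
Completion: T1=2  T2=11  T3=29  T4=41  T5=42  T6=54  T7=68
Turnaround (C−A): T1=2  T2=10  T3=28  T4=38  T5=39  T6=51  T7=62
Finish order: T1 → T2 → T3 → T4 → T5 → T6 → T7

T4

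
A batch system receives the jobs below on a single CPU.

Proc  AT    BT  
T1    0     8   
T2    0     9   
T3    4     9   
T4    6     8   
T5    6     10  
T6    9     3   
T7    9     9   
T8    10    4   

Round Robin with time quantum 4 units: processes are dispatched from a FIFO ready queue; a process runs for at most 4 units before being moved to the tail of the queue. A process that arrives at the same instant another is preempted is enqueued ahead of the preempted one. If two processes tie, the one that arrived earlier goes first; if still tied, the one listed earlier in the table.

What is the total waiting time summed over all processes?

257

Gantt: | T1 0-4 | T2 4-8 | T3 8-12 | T1 12-16 | T4 16-20 | T5 20-24 | T2 24-28 | T6 28-31 | T7 31-35 | T8 35-39 | T3 39-43 | T4 43-47 | T5 47-51 | T2 51-52 | T7 52-56 | T3 56-57 | T5 57-59 | T7 59-60 |
Completion: T1=16  T2=52  T3=57  T4=47  T5=59  T6=31  T7=60  T8=39
Waiting = turnaround − burst: T1=8, T2=43, T3=44, T4=33, T5=43, T6=19, T7=42, T8=25
Total waiting = 8 + 43 + 44 + 33 + 43 + 19 + 42 + 25 = 257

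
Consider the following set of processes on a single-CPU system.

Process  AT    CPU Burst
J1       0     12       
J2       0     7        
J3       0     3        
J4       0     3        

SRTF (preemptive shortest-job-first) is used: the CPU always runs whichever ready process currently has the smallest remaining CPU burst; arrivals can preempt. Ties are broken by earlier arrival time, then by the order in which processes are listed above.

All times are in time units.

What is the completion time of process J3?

Schedule: | J3 0-3 | J4 3-6 | J2 6-13 | J1 13-25 |
Completion: J1=25  J2=13  J3=3  J4=6

3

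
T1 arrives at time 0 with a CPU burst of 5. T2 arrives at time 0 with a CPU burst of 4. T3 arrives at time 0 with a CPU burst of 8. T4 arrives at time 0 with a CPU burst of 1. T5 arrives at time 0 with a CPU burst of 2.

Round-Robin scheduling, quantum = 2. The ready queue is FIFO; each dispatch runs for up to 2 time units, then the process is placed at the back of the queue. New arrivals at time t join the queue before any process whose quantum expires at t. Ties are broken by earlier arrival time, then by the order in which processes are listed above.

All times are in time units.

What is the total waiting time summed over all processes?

45

Timeline: | T1 0-2 | T2 2-4 | T3 4-6 | T4 6-7 | T5 7-9 | T1 9-11 | T2 11-13 | T3 13-15 | T1 15-16 | T3 16-20 |
Completion: T1=16  T2=13  T3=20  T4=7  T5=9
Waiting = turnaround − burst: T1=11, T2=9, T3=12, T4=6, T5=7
Total waiting = 11 + 9 + 12 + 6 + 7 = 45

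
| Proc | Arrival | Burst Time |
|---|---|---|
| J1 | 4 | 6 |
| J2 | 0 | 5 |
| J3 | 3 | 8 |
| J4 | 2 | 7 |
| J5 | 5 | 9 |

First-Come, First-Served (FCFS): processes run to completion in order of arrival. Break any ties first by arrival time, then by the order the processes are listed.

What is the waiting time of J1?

Schedule: | J2 0-5 | J4 5-12 | J3 12-20 | J1 20-26 | J5 26-35 |
Completion: J1=26  J2=5  J3=20  J4=12  J5=35
Waiting(J1) = turnaround − burst = 22 − 6 = 16

16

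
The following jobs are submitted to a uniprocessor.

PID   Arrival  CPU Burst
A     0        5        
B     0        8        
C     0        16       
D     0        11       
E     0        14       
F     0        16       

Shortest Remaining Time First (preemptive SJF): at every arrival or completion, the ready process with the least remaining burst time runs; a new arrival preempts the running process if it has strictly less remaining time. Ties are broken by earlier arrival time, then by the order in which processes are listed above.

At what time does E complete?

Timeline: | A 0-5 | B 5-13 | D 13-24 | E 24-38 | C 38-54 | F 54-70 |
Completion: A=5  B=13  C=54  D=24  E=38  F=70

38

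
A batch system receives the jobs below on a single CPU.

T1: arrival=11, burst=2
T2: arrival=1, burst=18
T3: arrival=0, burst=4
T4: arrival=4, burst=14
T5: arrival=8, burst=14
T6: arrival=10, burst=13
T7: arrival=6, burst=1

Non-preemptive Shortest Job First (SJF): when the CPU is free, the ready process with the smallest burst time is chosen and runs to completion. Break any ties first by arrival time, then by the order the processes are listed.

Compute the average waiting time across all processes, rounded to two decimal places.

Schedule: | T3 0-4 | T4 4-18 | T7 18-19 | T1 19-21 | T6 21-34 | T5 34-48 | T2 48-66 |
Completion: T1=21  T2=66  T3=4  T4=18  T5=48  T6=34  T7=19
Waiting times: T1=8, T2=47, T3=0, T4=0, T5=26, T6=11, T7=12
Average waiting = (8+47+0+0+26+11+12) / 7 = 104/7 = 14.86

14.86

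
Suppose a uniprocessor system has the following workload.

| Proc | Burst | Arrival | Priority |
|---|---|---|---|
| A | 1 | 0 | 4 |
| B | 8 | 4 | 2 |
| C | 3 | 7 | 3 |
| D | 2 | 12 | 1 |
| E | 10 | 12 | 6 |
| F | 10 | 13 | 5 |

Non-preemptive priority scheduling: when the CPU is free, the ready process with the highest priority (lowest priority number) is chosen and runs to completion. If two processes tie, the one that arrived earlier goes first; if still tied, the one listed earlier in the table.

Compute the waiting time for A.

Schedule: | A 0-1 | idle 1-4 | B 4-12 | D 12-14 | C 14-17 | F 17-27 | E 27-37 |
Completion: A=1  B=12  C=17  D=14  E=37  F=27
Waiting(A) = turnaround − burst = 1 − 1 = 0

0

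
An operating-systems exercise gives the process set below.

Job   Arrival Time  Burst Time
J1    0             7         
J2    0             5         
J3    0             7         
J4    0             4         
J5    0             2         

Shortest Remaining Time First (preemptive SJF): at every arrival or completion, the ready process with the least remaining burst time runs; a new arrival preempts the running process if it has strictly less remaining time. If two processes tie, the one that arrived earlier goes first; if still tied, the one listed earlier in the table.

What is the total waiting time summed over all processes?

37

Schedule: | J5 0-2 | J4 2-6 | J2 6-11 | J1 11-18 | J3 18-25 |
Completion: J1=18  J2=11  J3=25  J4=6  J5=2
Waiting = turnaround − burst: J1=11, J2=6, J3=18, J4=2, J5=0
Total waiting = 11 + 6 + 18 + 2 + 0 = 37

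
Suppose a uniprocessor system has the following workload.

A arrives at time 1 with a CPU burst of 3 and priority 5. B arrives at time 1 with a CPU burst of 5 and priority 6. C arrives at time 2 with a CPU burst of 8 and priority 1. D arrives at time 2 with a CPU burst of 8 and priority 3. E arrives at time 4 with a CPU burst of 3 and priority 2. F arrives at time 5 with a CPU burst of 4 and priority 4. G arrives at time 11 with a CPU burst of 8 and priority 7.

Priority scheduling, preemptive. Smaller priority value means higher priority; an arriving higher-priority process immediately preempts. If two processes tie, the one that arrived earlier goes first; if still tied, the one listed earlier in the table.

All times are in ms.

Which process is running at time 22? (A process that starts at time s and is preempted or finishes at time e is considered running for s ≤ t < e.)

Timeline: | idle 0-1 | A 1-2 | C 2-10 | E 10-13 | D 13-21 | F 21-25 | A 25-27 | B 27-32 | G 32-40 |
Completion: A=27  B=32  C=10  D=21  E=13  F=25  G=40
Turnaround (C−A): A=26  B=31  C=8  D=19  E=9  F=20  G=29

F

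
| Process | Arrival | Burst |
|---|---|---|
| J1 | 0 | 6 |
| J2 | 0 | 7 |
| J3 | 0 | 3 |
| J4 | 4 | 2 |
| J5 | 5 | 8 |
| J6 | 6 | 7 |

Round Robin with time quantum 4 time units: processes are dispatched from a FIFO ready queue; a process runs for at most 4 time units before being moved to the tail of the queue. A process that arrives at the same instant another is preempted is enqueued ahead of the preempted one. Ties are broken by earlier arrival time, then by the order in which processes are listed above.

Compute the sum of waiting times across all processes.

Gantt: | J1 0-4 | J2 4-8 | J3 8-11 | J4 11-13 | J1 13-15 | J5 15-19 | J6 19-23 | J2 23-26 | J5 26-30 | J6 30-33 |
Completion: J1=15  J2=26  J3=11  J4=13  J5=30  J6=33
Waiting = turnaround − burst: J1=9, J2=19, J3=8, J4=7, J5=17, J6=20
Total waiting = 9 + 19 + 8 + 7 + 17 + 20 = 80

80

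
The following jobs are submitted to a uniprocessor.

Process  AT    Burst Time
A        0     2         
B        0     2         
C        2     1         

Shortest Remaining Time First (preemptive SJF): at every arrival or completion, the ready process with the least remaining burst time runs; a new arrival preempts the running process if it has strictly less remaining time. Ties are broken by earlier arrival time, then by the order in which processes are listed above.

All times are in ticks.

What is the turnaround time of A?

2

Timeline: | A 0-2 | C 2-3 | B 3-5 |
Completion: A=2  B=5  C=3
Turnaround(A) = completion − arrival = 2 − 0 = 2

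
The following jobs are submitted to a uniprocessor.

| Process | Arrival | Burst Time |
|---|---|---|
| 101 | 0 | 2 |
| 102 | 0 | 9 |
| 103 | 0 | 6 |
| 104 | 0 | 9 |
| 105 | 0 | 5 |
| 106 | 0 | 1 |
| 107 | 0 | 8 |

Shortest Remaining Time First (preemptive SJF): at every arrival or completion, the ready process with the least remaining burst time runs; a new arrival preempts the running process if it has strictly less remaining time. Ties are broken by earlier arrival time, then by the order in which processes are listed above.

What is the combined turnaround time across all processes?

119

Gantt: | 106 0-1 | 101 1-3 | 105 3-8 | 103 8-14 | 107 14-22 | 102 22-31 | 104 31-40 |
Completion: 101=3  102=31  103=14  104=40  105=8  106=1  107=22
Turnaround (C−A): 101=3  102=31  103=14  104=40  105=8  106=1  107=22
Turnaround = completion − arrival: 101=3, 102=31, 103=14, 104=40, 105=8, 106=1, 107=22
Total turnaround = 3 + 31 + 14 + 40 + 8 + 1 + 22 = 119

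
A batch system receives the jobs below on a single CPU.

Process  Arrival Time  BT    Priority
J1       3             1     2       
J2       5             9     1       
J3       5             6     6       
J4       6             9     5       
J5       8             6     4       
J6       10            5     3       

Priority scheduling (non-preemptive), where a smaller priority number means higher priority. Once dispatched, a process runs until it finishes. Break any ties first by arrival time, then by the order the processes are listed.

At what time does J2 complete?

Schedule: | idle 0-3 | J1 3-4 | idle 4-5 | J2 5-14 | J6 14-19 | J5 19-25 | J4 25-34 | J3 34-40 |
Completion: J1=4  J2=14  J3=40  J4=34  J5=25  J6=19
Turnaround (C−A): J1=1  J2=9  J3=35  J4=28  J5=17  J6=9

14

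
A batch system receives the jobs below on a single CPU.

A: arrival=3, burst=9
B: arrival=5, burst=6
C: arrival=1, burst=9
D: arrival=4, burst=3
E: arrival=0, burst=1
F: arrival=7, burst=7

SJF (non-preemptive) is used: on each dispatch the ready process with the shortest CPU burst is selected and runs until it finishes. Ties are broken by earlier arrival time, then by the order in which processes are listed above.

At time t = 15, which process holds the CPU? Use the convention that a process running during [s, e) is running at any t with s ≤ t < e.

B

Timeline: | E 0-1 | C 1-10 | D 10-13 | B 13-19 | F 19-26 | A 26-35 |
Completion: A=35  B=19  C=10  D=13  E=1  F=26
Turnaround (C−A): A=32  B=14  C=9  D=9  E=1  F=19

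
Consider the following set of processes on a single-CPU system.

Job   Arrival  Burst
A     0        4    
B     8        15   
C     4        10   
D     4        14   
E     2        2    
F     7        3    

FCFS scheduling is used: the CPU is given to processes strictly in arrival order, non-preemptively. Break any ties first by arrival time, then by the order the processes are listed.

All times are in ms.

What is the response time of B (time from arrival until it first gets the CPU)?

Gantt: | A 0-4 | E 4-6 | C 6-16 | D 16-30 | F 30-33 | B 33-48 |
Completion: A=4  B=48  C=16  D=30  E=6  F=33
Response(B) = first start − arrival = 33 − 8 = 25

25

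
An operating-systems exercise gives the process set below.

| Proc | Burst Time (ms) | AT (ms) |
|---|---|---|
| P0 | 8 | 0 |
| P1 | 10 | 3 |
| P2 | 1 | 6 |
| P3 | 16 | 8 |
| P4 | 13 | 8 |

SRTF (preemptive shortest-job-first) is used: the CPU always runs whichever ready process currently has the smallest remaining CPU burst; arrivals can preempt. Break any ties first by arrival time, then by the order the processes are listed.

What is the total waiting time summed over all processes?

42

Gantt: | P0 0-6 | P2 6-7 | P0 7-9 | P1 9-19 | P4 19-32 | P3 32-48 |
Completion: P0=9  P1=19  P2=7  P3=48  P4=32
Turnaround (C−A): P0=9  P1=16  P2=1  P3=40  P4=24
Waiting = turnaround − burst: P0=1, P1=6, P2=0, P3=24, P4=11
Total waiting = 1 + 6 + 0 + 24 + 11 = 42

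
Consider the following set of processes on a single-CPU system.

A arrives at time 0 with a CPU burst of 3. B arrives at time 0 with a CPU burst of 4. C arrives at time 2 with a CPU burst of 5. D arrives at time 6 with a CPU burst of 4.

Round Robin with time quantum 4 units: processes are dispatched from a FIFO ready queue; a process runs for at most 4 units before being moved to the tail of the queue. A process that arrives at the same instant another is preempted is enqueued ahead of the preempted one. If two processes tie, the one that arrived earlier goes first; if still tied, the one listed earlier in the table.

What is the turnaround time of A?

3

Gantt: | A 0-3 | B 3-7 | C 7-11 | D 11-15 | C 15-16 |
Completion: A=3  B=7  C=16  D=15
Turnaround(A) = completion − arrival = 3 − 0 = 3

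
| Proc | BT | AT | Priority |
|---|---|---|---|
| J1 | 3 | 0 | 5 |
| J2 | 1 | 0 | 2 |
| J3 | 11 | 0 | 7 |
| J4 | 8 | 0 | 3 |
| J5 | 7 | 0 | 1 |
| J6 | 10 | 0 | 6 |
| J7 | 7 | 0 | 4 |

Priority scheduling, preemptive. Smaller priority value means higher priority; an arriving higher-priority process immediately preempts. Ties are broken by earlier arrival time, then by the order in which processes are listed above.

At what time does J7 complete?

Schedule: | J5 0-7 | J2 7-8 | J4 8-16 | J7 16-23 | J1 23-26 | J6 26-36 | J3 36-47 |
Completion: J1=26  J2=8  J3=47  J4=16  J5=7  J6=36  J7=23

23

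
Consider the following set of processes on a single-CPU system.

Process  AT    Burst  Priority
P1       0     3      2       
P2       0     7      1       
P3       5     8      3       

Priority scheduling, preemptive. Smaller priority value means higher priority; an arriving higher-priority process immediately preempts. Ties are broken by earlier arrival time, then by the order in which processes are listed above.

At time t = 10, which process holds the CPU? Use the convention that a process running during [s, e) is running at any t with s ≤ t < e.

P3

Gantt: | P2 0-7 | P1 7-10 | P3 10-18 |
Completion: P1=10  P2=7  P3=18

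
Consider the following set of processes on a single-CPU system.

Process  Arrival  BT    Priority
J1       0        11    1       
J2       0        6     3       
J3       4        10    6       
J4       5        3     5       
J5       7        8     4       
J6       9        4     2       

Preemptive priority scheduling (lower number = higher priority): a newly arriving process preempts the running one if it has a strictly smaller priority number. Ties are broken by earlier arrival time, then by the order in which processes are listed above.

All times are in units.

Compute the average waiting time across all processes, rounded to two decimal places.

13.83

Schedule: | J1 0-11 | J6 11-15 | J2 15-21 | J5 21-29 | J4 29-32 | J3 32-42 |
Completion: J1=11  J2=21  J3=42  J4=32  J5=29  J6=15
Turnaround (C−A): J1=11  J2=21  J3=38  J4=27  J5=22  J6=6
Waiting times: J1=0, J2=15, J3=28, J4=24, J5=14, J6=2
Average waiting = (0+15+28+24+14+2) / 6 = 83/6 = 13.83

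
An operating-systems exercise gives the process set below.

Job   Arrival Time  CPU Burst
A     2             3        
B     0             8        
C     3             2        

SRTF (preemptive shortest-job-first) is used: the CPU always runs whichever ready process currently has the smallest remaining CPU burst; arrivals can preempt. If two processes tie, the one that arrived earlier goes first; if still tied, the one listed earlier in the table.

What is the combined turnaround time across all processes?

20

Schedule: | B 0-2 | A 2-5 | C 5-7 | B 7-13 |
Completion: A=5  B=13  C=7
Turnaround (C−A): A=3  B=13  C=4
Turnaround = completion − arrival: A=3, B=13, C=4
Total turnaround = 3 + 13 + 4 = 20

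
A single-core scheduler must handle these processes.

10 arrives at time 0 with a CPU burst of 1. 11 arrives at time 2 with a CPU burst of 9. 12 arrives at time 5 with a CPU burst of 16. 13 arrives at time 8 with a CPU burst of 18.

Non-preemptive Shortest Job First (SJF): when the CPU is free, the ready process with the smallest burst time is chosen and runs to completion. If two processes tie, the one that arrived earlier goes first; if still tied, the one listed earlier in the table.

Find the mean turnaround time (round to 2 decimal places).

Gantt: | 10 0-1 | idle 1-2 | 11 2-11 | 12 11-27 | 13 27-45 |
Completion: 10=1  11=11  12=27  13=45
Turnaround (C−A): 10=1  11=9  12=22  13=37
Turnaround times: 10=1, 11=9, 12=22, 13=37
Average turnaround = (1+9+22+37) / 4 = 69/4 = 17.25

17.25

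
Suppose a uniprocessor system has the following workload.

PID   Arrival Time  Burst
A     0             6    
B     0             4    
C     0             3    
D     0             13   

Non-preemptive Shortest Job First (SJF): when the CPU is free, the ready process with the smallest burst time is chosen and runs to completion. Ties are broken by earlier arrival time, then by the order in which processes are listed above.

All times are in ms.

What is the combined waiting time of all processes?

23

Timeline: | C 0-3 | B 3-7 | A 7-13 | D 13-26 |
Completion: A=13  B=7  C=3  D=26
Turnaround (C−A): A=13  B=7  C=3  D=26
Waiting = turnaround − burst: A=7, B=3, C=0, D=13
Total waiting = 7 + 3 + 0 + 13 = 23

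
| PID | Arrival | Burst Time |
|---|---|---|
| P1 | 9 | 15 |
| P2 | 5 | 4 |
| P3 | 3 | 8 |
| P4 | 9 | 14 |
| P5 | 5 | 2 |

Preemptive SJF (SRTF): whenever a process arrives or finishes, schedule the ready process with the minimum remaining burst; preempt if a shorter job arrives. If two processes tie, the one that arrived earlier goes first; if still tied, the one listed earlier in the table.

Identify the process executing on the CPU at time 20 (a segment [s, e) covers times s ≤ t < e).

P4

Schedule: | idle 0-3 | P3 3-5 | P5 5-7 | P2 7-11 | P3 11-17 | P4 17-31 | P1 31-46 |
Completion: P1=46  P2=11  P3=17  P4=31  P5=7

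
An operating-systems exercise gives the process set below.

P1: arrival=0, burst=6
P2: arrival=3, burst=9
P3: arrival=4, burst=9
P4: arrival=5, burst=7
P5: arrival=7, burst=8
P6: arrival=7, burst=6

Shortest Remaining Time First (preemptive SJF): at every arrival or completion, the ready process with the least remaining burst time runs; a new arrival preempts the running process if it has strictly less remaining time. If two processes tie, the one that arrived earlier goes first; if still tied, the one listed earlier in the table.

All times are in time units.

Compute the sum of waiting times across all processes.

Timeline: | P1 0-6 | P4 6-13 | P6 13-19 | P5 19-27 | P2 27-36 | P3 36-45 |
Completion: P1=6  P2=36  P3=45  P4=13  P5=27  P6=19
Turnaround (C−A): P1=6  P2=33  P3=41  P4=8  P5=20  P6=12
Waiting = turnaround − burst: P1=0, P2=24, P3=32, P4=1, P5=12, P6=6
Total waiting = 0 + 24 + 32 + 1 + 12 + 6 = 75

75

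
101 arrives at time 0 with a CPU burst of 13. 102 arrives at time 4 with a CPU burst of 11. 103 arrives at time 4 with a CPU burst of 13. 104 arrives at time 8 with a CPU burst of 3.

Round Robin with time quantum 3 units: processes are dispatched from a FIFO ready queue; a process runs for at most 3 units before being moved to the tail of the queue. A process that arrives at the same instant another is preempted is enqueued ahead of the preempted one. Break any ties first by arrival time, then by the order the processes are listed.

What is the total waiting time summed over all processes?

72

Schedule: | 101 0-6 | 102 6-9 | 103 9-12 | 101 12-15 | 104 15-18 | 102 18-21 | 103 21-24 | 101 24-27 | 102 27-30 | 103 30-33 | 101 33-34 | 102 34-36 | 103 36-40 |
Completion: 101=34  102=36  103=40  104=18
Waiting = turnaround − burst: 101=21, 102=21, 103=23, 104=7
Total waiting = 21 + 21 + 23 + 7 = 72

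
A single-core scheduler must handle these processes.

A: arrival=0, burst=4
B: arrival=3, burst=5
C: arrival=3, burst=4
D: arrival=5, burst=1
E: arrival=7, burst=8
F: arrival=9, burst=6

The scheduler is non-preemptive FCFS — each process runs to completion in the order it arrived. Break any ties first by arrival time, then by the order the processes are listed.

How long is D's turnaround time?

Timeline: | A 0-4 | B 4-9 | C 9-13 | D 13-14 | E 14-22 | F 22-28 |
Completion: A=4  B=9  C=13  D=14  E=22  F=28
Turnaround (C−A): A=4  B=6  C=10  D=9  E=15  F=19
Turnaround(D) = completion − arrival = 14 − 5 = 9

9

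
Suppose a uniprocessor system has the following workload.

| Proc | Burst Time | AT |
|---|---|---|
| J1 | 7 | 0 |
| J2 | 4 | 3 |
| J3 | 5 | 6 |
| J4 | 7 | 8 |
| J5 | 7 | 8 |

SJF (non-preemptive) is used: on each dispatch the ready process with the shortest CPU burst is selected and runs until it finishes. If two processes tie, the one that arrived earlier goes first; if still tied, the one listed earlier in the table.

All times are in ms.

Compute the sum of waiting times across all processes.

Gantt: | J1 0-7 | J2 7-11 | J3 11-16 | J4 16-23 | J5 23-30 |
Completion: J1=7  J2=11  J3=16  J4=23  J5=30
Turnaround (C−A): J1=7  J2=8  J3=10  J4=15  J5=22
Waiting = turnaround − burst: J1=0, J2=4, J3=5, J4=8, J5=15
Total waiting = 0 + 4 + 5 + 8 + 15 = 32

32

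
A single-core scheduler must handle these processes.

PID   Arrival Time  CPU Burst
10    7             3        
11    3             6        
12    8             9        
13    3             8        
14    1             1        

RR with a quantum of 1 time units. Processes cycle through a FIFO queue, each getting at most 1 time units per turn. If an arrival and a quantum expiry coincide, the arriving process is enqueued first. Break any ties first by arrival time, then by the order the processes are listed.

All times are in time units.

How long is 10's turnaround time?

10

Timeline: | idle 0-1 | 14 1-2 | idle 2-3 | 11 3-4 | 13 4-5 | 11 5-6 | 13 6-7 | 11 7-8 | 10 8-9 | 13 9-10 | 12 10-11 | 11 11-12 | 10 12-13 | 13 13-14 | 12 14-15 | 11 15-16 | 10 16-17 | 13 17-18 | 12 18-19 | 11 19-20 | 13 20-21 | 12 21-22 | 13 22-23 | 12 23-24 | 13 24-25 | 12 25-29 |
Completion: 10=17  11=20  12=29  13=25  14=2
Turnaround (C−A): 10=10  11=17  12=21  13=22  14=1
Turnaround(10) = completion − arrival = 17 − 7 = 10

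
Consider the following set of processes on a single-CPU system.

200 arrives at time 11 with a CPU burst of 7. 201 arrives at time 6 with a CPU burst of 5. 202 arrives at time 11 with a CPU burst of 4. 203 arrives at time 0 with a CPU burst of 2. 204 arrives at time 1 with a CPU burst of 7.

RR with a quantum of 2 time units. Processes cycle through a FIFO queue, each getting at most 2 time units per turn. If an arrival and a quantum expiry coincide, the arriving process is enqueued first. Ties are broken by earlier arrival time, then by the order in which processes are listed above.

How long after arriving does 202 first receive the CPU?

4

Gantt: | 203 0-2 | 204 2-6 | 201 6-8 | 204 8-10 | 201 10-12 | 204 12-13 | 200 13-15 | 202 15-17 | 201 17-18 | 200 18-20 | 202 20-22 | 200 22-25 |
Completion: 200=25  201=18  202=22  203=2  204=13
Turnaround (C−A): 200=14  201=12  202=11  203=2  204=12
Response(202) = first start − arrival = 15 − 11 = 4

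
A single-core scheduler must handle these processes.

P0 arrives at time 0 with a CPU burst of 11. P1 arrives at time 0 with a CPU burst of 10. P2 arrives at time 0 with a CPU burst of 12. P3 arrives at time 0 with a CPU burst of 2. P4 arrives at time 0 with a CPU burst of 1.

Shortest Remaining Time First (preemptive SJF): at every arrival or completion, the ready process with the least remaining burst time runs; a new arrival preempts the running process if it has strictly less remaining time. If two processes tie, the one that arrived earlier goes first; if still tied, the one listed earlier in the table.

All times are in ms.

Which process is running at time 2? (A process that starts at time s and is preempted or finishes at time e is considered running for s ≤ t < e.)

P3

Timeline: | P4 0-1 | P3 1-3 | P1 3-13 | P0 13-24 | P2 24-36 |
Completion: P0=24  P1=13  P2=36  P3=3  P4=1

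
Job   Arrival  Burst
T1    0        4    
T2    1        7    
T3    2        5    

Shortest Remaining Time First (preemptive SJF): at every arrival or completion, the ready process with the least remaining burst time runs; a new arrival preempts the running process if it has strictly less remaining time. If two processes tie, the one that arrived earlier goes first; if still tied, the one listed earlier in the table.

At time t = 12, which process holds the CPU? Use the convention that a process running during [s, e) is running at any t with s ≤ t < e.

T2

Schedule: | T1 0-4 | T3 4-9 | T2 9-16 |
Completion: T1=4  T2=16  T3=9
Turnaround (C−A): T1=4  T2=15  T3=7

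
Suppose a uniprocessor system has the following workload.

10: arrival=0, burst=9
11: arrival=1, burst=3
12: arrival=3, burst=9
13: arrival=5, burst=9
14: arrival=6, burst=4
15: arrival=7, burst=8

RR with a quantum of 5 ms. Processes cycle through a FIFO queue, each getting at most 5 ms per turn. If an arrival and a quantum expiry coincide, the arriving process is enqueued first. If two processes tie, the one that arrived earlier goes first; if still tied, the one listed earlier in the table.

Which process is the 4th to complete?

Timeline: | 10 0-5 | 11 5-8 | 12 8-13 | 13 13-18 | 10 18-22 | 14 22-26 | 15 26-31 | 12 31-35 | 13 35-39 | 15 39-42 |
Completion: 10=22  11=8  12=35  13=39  14=26  15=42
Turnaround (C−A): 10=22  11=7  12=32  13=34  14=20  15=35
Finish order: 11 → 10 → 14 → 12 → 13 → 15

12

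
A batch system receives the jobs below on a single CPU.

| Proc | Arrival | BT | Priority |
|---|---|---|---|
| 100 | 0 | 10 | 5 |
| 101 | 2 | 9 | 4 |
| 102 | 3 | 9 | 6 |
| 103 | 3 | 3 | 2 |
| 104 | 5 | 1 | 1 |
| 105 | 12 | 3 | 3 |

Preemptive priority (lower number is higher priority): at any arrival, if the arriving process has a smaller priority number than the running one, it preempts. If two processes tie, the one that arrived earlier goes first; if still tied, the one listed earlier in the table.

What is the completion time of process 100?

Gantt: | 100 0-2 | 101 2-3 | 103 3-5 | 104 5-6 | 103 6-7 | 101 7-12 | 105 12-15 | 101 15-18 | 100 18-26 | 102 26-35 |
Completion: 100=26  101=18  102=35  103=7  104=6  105=15
Turnaround (C−A): 100=26  101=16  102=32  103=4  104=1  105=3

26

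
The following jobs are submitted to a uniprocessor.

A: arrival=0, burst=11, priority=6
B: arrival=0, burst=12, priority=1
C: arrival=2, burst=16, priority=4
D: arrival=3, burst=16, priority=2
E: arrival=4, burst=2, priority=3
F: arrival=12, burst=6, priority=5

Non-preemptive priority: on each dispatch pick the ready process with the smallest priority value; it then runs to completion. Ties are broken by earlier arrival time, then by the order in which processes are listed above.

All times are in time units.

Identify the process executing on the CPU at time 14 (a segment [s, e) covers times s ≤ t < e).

Gantt: | B 0-12 | D 12-28 | E 28-30 | C 30-46 | F 46-52 | A 52-63 |
Completion: A=63  B=12  C=46  D=28  E=30  F=52
Turnaround (C−A): A=63  B=12  C=44  D=25  E=26  F=40

D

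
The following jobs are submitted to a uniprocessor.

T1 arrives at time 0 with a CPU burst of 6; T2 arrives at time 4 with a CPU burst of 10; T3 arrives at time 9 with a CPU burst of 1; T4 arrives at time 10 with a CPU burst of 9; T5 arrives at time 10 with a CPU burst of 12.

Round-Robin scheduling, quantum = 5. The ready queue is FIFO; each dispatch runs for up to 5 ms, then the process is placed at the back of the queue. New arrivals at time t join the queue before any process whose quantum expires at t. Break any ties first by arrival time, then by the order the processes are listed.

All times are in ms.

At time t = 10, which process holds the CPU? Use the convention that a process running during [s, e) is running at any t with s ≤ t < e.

Timeline: | T1 0-5 | T2 5-10 | T1 10-11 | T3 11-12 | T4 12-17 | T5 17-22 | T2 22-27 | T4 27-31 | T5 31-38 |
Completion: T1=11  T2=27  T3=12  T4=31  T5=38
Turnaround (C−A): T1=11  T2=23  T3=3  T4=21  T5=28

T1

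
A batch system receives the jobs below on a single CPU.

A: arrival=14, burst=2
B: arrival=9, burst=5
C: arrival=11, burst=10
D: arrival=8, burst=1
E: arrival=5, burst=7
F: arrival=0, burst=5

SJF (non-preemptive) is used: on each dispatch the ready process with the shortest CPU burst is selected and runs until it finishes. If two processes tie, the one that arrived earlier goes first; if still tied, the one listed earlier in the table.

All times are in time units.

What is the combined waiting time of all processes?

Schedule: | F 0-5 | E 5-12 | D 12-13 | B 13-18 | A 18-20 | C 20-30 |
Completion: A=20  B=18  C=30  D=13  E=12  F=5
Waiting = turnaround − burst: A=4, B=4, C=9, D=4, E=0, F=0
Total waiting = 4 + 4 + 9 + 4 + 0 + 0 = 21

21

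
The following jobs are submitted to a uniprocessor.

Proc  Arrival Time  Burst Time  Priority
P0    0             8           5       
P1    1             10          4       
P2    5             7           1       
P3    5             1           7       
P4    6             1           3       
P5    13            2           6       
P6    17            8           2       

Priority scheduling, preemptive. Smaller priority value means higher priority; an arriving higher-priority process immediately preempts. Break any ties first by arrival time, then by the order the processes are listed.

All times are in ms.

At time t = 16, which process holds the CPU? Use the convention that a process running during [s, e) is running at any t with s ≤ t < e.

Schedule: | P0 0-1 | P1 1-5 | P2 5-12 | P4 12-13 | P1 13-17 | P6 17-25 | P1 25-27 | P0 27-34 | P5 34-36 | P3 36-37 |
Completion: P0=34  P1=27  P2=12  P3=37  P4=13  P5=36  P6=25
Turnaround (C−A): P0=34  P1=26  P2=7  P3=32  P4=7  P5=23  P6=8

P1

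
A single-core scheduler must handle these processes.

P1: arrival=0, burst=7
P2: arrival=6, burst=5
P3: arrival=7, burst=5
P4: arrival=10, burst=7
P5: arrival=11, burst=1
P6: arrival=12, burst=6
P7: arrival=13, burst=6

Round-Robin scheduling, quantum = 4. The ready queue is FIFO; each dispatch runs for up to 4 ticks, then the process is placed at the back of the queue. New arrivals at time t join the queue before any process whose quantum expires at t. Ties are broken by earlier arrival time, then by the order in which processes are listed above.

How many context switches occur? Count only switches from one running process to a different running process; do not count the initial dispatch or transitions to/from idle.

Timeline: | P1 0-7 | P2 7-11 | P3 11-15 | P4 15-19 | P5 19-20 | P2 20-21 | P6 21-25 | P7 25-29 | P3 29-30 | P4 30-33 | P6 33-35 | P7 35-37 |
Completion: P1=7  P2=21  P3=30  P4=33  P5=20  P6=35  P7=37
Turnaround (C−A): P1=7  P2=15  P3=23  P4=23  P5=9  P6=23  P7=24

11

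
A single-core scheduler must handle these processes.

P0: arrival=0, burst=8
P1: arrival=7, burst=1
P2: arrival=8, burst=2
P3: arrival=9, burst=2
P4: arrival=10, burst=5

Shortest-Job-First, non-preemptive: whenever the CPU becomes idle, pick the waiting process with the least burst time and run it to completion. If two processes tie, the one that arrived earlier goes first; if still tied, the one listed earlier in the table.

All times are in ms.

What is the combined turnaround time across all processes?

Gantt: | P0 0-8 | P1 8-9 | P2 9-11 | P3 11-13 | P4 13-18 |
Completion: P0=8  P1=9  P2=11  P3=13  P4=18
Turnaround = completion − arrival: P0=8, P1=2, P2=3, P3=4, P4=8
Total turnaround = 8 + 2 + 3 + 4 + 8 = 25

25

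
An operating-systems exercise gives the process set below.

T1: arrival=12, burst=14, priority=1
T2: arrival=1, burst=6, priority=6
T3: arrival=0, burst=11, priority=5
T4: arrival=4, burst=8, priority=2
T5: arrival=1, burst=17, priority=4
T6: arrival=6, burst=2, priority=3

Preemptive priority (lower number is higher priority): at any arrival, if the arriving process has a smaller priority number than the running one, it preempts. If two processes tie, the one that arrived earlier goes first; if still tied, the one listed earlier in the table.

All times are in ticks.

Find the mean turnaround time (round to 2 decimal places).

32.33

Gantt: | T3 0-1 | T5 1-4 | T4 4-12 | T1 12-26 | T6 26-28 | T5 28-42 | T3 42-52 | T2 52-58 |
Completion: T1=26  T2=58  T3=52  T4=12  T5=42  T6=28
Turnaround times: T1=14, T2=57, T3=52, T4=8, T5=41, T6=22
Average turnaround = (14+57+52+8+41+22) / 6 = 194/6 = 32.33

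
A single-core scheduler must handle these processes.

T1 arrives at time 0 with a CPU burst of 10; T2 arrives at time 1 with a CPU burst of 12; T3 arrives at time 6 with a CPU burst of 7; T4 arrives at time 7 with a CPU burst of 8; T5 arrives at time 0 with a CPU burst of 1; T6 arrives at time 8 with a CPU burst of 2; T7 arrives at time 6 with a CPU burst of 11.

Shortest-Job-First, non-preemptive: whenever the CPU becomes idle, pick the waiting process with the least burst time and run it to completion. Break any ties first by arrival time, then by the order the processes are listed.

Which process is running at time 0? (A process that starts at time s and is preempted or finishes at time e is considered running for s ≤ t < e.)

Gantt: | T5 0-1 | T1 1-11 | T6 11-13 | T3 13-20 | T4 20-28 | T7 28-39 | T2 39-51 |
Completion: T1=11  T2=51  T3=20  T4=28  T5=1  T6=13  T7=39

T5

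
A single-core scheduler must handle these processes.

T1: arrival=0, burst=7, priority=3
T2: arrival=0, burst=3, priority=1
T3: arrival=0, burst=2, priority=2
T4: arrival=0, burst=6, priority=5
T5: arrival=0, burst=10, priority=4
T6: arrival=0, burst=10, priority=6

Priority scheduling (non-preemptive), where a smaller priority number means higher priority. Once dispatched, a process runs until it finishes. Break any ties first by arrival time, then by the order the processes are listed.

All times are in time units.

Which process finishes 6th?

T6

Gantt: | T2 0-3 | T3 3-5 | T1 5-12 | T5 12-22 | T4 22-28 | T6 28-38 |
Completion: T1=12  T2=3  T3=5  T4=28  T5=22  T6=38
Finish order: T2 → T3 → T1 → T5 → T4 → T6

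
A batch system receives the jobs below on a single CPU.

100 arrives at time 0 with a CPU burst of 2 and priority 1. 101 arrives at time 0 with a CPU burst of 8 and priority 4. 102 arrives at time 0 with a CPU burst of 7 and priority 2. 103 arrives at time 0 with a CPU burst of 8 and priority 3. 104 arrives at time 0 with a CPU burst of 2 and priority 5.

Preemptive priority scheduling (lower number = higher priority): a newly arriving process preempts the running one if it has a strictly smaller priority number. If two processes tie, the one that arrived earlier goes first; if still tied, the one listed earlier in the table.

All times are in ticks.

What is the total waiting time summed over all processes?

53

Timeline: | 100 0-2 | 102 2-9 | 103 9-17 | 101 17-25 | 104 25-27 |
Completion: 100=2  101=25  102=9  103=17  104=27
Turnaround (C−A): 100=2  101=25  102=9  103=17  104=27
Waiting = turnaround − burst: 100=0, 101=17, 102=2, 103=9, 104=25
Total waiting = 0 + 17 + 2 + 9 + 25 = 53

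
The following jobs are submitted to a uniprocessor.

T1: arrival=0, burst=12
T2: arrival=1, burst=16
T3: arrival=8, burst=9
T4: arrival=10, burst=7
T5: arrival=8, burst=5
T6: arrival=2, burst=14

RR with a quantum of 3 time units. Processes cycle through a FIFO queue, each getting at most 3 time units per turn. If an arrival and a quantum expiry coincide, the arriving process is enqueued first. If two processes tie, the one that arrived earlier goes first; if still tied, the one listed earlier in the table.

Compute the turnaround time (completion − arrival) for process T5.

30

Gantt: | T1 0-3 | T2 3-6 | T6 6-9 | T1 9-12 | T2 12-15 | T3 15-18 | T5 18-21 | T6 21-24 | T4 24-27 | T1 27-30 | T2 30-33 | T3 33-36 | T5 36-38 | T6 38-41 | T4 41-44 | T1 44-47 | T2 47-50 | T3 50-53 | T6 53-56 | T4 56-57 | T2 57-60 | T6 60-62 | T2 62-63 |
Completion: T1=47  T2=63  T3=53  T4=57  T5=38  T6=62
Turnaround (C−A): T1=47  T2=62  T3=45  T4=47  T5=30  T6=60
Turnaround(T5) = completion − arrival = 38 − 8 = 30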